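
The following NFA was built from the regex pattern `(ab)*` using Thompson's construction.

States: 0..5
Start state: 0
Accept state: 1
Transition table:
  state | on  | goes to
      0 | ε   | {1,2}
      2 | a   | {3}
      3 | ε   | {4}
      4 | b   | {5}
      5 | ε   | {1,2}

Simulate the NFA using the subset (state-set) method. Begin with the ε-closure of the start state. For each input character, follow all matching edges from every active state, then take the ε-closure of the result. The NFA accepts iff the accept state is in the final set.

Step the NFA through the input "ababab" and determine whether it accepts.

Answer: ACCEPT

Derivation:
start: ε-closure({0}) = {0,1,2}
'a' @ 1: {3,4}
'b' @ 2: {1,2,5}  (accept∈set)
'a' @ 3: {3,4}
'b' @ 4: {1,2,5}  (accept∈set)
'a' @ 5: {3,4}
'b' @ 6: {1,2,5}  (accept∈set)
after full input: {1,2,5}  (accept=1 in)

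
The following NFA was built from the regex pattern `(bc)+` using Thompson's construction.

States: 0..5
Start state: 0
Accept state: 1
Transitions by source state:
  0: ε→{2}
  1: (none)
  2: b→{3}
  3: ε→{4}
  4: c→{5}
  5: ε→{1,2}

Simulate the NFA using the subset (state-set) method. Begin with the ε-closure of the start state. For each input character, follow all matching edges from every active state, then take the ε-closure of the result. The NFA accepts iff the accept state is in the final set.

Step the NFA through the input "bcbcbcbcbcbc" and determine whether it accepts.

S₀ = ε-closure({0}) = {0,2}
'b' @ 1: {3,4}
'c' @ 2: {1,2,5}  ✓accept
'b' @ 3: {3,4}
'c' @ 4: {1,2,5}  ✓accept
'b' @ 5: {3,4}
'c' @ 6: {1,2,5}  ✓accept
'b' @ 7: {3,4}
'c' @ 8: {1,2,5}  ✓accept
'b' @ 9: {3,4}
'c' @ 10: {1,2,5}  ✓accept
'b' @ 11: {3,4}
'c' @ 12: {1,2,5}  ✓accept
end set {1,2,5} — state 1 in

Answer: ACCEPT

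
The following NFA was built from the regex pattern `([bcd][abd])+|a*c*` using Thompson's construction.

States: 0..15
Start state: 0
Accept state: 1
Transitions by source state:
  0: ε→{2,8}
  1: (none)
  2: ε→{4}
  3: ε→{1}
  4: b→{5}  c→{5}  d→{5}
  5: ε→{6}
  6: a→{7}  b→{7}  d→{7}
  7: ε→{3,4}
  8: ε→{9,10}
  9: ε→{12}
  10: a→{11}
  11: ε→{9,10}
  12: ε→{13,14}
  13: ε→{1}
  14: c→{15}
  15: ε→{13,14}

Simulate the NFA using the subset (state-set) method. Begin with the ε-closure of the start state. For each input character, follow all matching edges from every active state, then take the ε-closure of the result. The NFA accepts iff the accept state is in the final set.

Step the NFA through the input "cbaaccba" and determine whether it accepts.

Answer: REJECT

Derivation:
start: ε-closure({0}) = {0,1,2,4,8,9,10,12,13,14}
'c' @ 1: {1,5,6,13,14,15}  (accept∈set)
'b' @ 2: {1,3,4,7}  (accept∈set)
'a' @ 3: {}  — state set empty
rest 'accba' ignored (set empty)
after full input: {}  (accept=1 not in)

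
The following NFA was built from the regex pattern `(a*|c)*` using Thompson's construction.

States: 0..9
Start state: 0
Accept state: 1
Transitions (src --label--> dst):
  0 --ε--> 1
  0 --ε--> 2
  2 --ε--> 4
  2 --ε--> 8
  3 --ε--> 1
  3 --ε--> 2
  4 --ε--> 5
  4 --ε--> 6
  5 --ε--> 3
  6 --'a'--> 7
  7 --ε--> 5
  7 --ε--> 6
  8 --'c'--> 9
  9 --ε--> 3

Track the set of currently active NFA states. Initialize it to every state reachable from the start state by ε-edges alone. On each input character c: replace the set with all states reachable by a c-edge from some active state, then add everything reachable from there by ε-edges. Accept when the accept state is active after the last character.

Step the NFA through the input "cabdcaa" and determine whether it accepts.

Answer: REJECT

Derivation:
initial (ε-close {0}): {0,1,2,3,4,5,6,8}
'c' @ 1: {1,2,3,4,5,6,8,9}  [accepting]
'a' @ 2: {1,2,3,4,5,6,7,8}  [accepting]
'b' @ 3: {}  — no active states
rest 'dcaa' ignored (set empty)
end set {} — state 1 not in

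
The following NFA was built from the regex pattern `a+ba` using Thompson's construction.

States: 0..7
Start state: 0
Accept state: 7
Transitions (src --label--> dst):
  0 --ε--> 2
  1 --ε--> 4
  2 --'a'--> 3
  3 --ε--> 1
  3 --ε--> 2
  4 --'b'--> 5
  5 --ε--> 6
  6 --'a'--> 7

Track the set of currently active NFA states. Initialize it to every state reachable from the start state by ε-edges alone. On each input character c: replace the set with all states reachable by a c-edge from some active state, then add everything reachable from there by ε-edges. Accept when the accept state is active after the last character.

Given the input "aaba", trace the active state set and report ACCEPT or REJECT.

Answer: ACCEPT

Steps:
S₀ = ε-closure({0}) = {0,2}
'a' @ 1: {1,2,3,4}
'a' @ 2: {1,2,3,4}
'b' @ 3: {5,6}
'a' @ 4: {7}  (accept∈set)
after full input: {7}  (accept=7 in)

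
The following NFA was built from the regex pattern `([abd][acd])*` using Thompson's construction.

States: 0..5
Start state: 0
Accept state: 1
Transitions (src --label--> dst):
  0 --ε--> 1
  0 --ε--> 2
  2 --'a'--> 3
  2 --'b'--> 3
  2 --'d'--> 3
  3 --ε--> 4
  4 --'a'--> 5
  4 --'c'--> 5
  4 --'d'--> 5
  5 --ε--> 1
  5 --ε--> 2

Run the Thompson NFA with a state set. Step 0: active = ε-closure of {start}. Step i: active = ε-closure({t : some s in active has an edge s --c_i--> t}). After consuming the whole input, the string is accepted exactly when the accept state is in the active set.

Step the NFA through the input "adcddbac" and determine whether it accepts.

Answer: REJECT

Trace:
start: ε-closure({0}) = {0,1,2}
'a' @ 1: {3,4}
'd' @ 2: {1,2,5}  [accepting]
'c' @ 3: {}  — state set empty
rest 'ddbac' ignored (set empty)
final: {}; accept 1 not in set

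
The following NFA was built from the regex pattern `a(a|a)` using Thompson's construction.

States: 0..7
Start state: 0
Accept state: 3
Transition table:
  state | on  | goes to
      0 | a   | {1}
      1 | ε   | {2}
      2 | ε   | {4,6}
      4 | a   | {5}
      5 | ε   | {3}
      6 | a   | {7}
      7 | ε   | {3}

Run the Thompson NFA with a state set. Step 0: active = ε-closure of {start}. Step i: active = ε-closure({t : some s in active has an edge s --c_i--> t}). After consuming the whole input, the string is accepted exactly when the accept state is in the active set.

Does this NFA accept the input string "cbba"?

start: ε-closure({0}) = {0}
'c' @ 1: {}  — dead — no transitions
rest 'bba' ignored (set empty)
end set {} — state 3 not in

Answer: REJECT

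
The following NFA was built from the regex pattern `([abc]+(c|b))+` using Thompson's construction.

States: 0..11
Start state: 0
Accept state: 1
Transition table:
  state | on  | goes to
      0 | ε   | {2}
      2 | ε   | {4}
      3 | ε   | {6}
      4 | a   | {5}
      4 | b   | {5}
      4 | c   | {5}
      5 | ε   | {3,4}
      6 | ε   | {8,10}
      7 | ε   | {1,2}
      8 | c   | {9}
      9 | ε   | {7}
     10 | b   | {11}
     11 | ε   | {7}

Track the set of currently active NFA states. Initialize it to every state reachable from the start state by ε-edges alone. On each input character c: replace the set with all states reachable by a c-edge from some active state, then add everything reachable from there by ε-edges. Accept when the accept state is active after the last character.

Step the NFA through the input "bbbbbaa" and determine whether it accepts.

S₀ = ε-closure({0}) = {0,2,4}
'b' @ 1: {3,4,5,6,8,10}
'b' @ 2: {1,2,3,4,5,6,7,8,10,11}  [accepting]
'b' @ 3: {1,2,3,4,5,6,7,8,10,11}  [accepting]
'b' @ 4: {1,2,3,4,5,6,7,8,10,11}  [accepting]
'b' @ 5: {1,2,3,4,5,6,7,8,10,11}  [accepting]
'a' @ 6: {3,4,5,6,8,10}
'a' @ 7: {3,4,5,6,8,10}
final: {3,4,5,6,8,10}; accept 1 not in set

Answer: REJECT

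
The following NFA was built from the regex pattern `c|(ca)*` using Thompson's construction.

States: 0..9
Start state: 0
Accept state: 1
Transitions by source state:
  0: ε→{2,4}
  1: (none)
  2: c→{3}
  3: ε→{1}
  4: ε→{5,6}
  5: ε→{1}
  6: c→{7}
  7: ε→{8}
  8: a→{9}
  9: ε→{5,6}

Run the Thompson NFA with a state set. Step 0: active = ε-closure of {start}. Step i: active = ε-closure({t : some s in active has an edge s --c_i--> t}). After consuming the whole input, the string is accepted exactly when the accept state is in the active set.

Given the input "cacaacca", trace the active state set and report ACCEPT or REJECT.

Answer: REJECT

Steps:
initial (ε-close {0}): {0,1,2,4,5,6}
'c' @ 1: {1,3,7,8}  ✓accept
'a' @ 2: {1,5,6,9}  ✓accept
'c' @ 3: {7,8}
'a' @ 4: {1,5,6,9}  ✓accept
'a' @ 5: {}  — state set empty
rest 'cca' ignored (set empty)
end set {} — state 1 not in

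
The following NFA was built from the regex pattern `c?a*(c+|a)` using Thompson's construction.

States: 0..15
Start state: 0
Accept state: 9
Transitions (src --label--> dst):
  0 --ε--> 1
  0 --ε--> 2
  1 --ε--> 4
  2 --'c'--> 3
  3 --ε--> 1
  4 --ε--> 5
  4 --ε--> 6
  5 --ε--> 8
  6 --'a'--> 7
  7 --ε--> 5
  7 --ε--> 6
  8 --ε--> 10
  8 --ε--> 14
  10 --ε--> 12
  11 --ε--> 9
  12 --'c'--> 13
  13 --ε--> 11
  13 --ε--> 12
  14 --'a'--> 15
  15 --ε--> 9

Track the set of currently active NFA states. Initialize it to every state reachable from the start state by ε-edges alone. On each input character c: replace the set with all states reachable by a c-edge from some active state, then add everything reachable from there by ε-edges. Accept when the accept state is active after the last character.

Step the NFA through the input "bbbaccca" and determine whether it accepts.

Answer: REJECT

Trace:
S₀ = ε-closure({0}) = {0,1,2,4,5,6,8,10,12,14}
'b' @ 1: {}  — state set empty
rest 'bbaccca' ignored (set empty)
after full input: {}  (accept=9 not in)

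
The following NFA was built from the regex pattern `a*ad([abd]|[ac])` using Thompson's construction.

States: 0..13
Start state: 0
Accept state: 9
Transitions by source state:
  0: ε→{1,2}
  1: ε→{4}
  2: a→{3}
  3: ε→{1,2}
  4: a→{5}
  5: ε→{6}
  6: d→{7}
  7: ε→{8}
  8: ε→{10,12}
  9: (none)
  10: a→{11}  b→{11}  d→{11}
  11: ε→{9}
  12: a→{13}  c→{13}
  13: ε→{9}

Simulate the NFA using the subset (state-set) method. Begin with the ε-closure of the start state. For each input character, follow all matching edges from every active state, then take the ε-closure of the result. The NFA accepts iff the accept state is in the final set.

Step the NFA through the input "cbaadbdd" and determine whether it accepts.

Answer: REJECT

Steps:
S₀ = ε-closure({0}) = {0,1,2,4}
'c' @ 1: {}  — no active states
rest 'baadbdd' ignored (set empty)
after full input: {}  (accept=9 not in)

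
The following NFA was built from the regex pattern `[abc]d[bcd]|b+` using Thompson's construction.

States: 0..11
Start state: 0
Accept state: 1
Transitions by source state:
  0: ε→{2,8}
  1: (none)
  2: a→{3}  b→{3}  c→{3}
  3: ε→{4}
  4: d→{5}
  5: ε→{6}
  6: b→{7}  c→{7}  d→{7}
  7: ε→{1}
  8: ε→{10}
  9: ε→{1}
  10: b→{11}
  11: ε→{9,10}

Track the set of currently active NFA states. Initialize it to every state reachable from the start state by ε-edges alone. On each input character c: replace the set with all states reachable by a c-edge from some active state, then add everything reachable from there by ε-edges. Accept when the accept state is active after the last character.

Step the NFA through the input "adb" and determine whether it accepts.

start: ε-closure({0}) = {0,2,8,10}
'a' @ 1: {3,4}
'd' @ 2: {5,6}
'b' @ 3: {1,7}  [accepting]
after full input: {1,7}  (accept=1 in)

Answer: ACCEPT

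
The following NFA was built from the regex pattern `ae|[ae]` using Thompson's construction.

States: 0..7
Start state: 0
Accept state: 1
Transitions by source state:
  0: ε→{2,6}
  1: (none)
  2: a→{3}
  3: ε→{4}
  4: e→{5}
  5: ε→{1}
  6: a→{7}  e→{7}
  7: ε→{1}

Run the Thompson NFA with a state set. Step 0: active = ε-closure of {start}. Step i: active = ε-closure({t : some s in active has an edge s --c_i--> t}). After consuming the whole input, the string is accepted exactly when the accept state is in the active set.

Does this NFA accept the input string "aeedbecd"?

start: ε-closure({0}) = {0,2,6}
'a' @ 1: {1,3,4,7}  [accepting]
'e' @ 2: {1,5}  [accepting]
'e' @ 3: {}  — no active states
rest 'dbecd' ignored (set empty)
end set {} — state 1 not in

Answer: REJECT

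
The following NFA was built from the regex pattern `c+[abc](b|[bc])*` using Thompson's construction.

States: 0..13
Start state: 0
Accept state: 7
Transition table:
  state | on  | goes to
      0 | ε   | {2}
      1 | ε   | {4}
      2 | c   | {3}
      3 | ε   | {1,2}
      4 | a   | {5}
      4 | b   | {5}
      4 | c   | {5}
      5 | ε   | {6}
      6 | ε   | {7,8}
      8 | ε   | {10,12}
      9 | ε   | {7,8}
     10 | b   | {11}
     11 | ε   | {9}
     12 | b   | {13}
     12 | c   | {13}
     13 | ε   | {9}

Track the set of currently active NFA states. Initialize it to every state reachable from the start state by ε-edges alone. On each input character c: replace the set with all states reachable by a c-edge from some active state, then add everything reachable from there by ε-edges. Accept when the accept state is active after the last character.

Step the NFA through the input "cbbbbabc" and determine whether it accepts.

S₀ = ε-closure({0}) = {0,2}
'c' @ 1: {1,2,3,4}
'b' @ 2: {5,6,7,8,10,12}  ✓accept
'b' @ 3: {7,8,9,10,11,12,13}  ✓accept
'b' @ 4: {7,8,9,10,11,12,13}  ✓accept
'b' @ 5: {7,8,9,10,11,12,13}  ✓accept
'a' @ 6: {}  — state set empty
rest 'bc' ignored (set empty)
final: {}; accept 7 not in set

Answer: REJECT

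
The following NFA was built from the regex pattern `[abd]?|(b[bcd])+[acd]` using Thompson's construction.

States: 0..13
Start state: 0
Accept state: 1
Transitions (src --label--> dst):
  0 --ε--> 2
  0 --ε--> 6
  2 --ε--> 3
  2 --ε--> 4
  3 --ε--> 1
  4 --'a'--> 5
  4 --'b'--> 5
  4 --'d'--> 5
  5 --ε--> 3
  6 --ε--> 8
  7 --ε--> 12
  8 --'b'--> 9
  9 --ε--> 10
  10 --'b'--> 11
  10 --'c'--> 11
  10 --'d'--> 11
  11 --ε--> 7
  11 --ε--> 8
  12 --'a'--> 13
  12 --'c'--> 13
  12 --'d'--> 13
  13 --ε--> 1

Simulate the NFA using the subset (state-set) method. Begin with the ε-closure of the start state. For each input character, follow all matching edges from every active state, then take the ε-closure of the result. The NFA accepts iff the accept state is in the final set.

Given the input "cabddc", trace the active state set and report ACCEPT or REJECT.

Answer: REJECT

Steps:
S₀ = ε-closure({0}) = {0,1,2,3,4,6,8}
'c' @ 1: {}  — dead — no transitions
rest 'abddc' ignored (set empty)
after full input: {}  (accept=1 not in)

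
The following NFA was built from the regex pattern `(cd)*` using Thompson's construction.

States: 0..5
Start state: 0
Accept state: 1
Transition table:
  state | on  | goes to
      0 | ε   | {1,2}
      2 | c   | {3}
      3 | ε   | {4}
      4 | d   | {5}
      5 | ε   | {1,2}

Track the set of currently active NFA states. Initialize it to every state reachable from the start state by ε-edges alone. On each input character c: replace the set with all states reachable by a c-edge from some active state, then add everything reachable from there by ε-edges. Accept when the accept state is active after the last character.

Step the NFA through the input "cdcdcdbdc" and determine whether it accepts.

Answer: REJECT

Steps:
start: ε-closure({0}) = {0,1,2}
'c' @ 1: {3,4}
'd' @ 2: {1,2,5}  ✓accept
'c' @ 3: {3,4}
'd' @ 4: {1,2,5}  ✓accept
'c' @ 5: {3,4}
'd' @ 6: {1,2,5}  ✓accept
'b' @ 7: {}  — no active states
rest 'dc' ignored (set empty)
final: {}; accept 1 not in set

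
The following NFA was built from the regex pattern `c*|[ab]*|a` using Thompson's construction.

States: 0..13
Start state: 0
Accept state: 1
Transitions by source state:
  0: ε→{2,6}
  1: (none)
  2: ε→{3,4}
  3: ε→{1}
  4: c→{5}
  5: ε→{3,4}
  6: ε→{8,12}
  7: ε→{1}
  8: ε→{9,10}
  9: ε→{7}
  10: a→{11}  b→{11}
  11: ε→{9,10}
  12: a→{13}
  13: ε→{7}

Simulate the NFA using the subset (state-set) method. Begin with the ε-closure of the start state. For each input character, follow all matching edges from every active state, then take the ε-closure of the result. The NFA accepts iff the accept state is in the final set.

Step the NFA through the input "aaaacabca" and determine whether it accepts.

Answer: REJECT

Steps:
initial (ε-close {0}): {0,1,2,3,4,6,7,8,9,10,12}
'a' @ 1: {1,7,9,10,11,13}  ✓accept
'a' @ 2: {1,7,9,10,11}  ✓accept
'a' @ 3: {1,7,9,10,11}  ✓accept
'a' @ 4: {1,7,9,10,11}  ✓accept
'c' @ 5: {}  — dead — no transitions
rest 'abca' ignored (set empty)
after full input: {}  (accept=1 not in)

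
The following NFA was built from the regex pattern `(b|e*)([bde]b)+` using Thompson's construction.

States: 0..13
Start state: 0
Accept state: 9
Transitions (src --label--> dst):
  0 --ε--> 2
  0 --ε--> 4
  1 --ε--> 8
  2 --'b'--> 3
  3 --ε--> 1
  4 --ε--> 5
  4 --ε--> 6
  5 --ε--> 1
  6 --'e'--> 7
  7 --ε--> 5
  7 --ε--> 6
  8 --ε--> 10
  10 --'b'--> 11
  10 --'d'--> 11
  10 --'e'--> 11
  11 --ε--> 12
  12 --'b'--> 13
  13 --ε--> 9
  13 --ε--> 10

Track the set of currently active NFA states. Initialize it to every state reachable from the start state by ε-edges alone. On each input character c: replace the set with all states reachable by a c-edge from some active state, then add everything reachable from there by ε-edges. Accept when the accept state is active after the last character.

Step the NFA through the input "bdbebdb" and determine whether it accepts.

start: ε-closure({0}) = {0,1,2,4,5,6,8,10}
'b' @ 1: {1,3,8,10,11,12}
'd' @ 2: {11,12}
'b' @ 3: {9,10,13}  (accept∈set)
'e' @ 4: {11,12}
'b' @ 5: {9,10,13}  (accept∈set)
'd' @ 6: {11,12}
'b' @ 7: {9,10,13}  (accept∈set)
after full input: {9,10,13}  (accept=9 in)

Answer: ACCEPT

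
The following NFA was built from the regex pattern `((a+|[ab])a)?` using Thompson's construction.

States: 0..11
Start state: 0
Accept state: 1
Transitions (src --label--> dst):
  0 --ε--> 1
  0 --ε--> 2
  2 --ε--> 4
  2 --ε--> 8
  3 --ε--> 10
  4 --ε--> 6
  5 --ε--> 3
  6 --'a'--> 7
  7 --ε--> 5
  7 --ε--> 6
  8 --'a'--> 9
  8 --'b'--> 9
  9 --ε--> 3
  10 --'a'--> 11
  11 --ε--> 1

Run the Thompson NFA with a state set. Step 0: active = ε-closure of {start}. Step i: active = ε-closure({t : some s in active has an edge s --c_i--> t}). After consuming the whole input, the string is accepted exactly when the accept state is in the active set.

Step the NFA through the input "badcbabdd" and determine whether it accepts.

Answer: REJECT

Steps:
S₀ = ε-closure({0}) = {0,1,2,4,6,8}
'b' @ 1: {3,9,10}
'a' @ 2: {1,11}  [accepting]
'd' @ 3: {}  — no active states
rest 'cbabdd' ignored (set empty)
final: {}; accept 1 not in set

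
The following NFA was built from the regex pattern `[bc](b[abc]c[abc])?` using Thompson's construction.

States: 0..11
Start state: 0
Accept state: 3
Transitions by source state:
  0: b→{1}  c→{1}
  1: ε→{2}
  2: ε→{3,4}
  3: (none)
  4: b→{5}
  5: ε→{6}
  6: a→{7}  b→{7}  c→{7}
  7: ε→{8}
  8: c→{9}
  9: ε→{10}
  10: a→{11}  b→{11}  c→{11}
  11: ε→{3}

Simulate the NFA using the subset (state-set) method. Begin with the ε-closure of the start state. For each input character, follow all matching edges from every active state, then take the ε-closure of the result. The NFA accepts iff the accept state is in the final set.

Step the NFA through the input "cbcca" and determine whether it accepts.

Answer: ACCEPT

Steps:
start: ε-closure({0}) = {0}
'c' @ 1: {1,2,3,4}  (accept∈set)
'b' @ 2: {5,6}
'c' @ 3: {7,8}
'c' @ 4: {9,10}
'a' @ 5: {3,11}  (accept∈set)
after full input: {3,11}  (accept=3 in)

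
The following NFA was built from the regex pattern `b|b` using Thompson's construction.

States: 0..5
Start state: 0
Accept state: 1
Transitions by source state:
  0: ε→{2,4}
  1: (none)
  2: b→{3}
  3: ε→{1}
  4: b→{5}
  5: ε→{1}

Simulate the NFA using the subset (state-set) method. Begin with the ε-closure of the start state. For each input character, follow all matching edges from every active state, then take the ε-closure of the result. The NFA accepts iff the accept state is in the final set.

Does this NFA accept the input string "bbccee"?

Answer: REJECT

Trace:
initial (ε-close {0}): {0,2,4}
'b' @ 1: {1,3,5}  [accepting]
'b' @ 2: {}  — dead — no transitions
rest 'ccee' ignored (set empty)
after full input: {}  (accept=1 not in)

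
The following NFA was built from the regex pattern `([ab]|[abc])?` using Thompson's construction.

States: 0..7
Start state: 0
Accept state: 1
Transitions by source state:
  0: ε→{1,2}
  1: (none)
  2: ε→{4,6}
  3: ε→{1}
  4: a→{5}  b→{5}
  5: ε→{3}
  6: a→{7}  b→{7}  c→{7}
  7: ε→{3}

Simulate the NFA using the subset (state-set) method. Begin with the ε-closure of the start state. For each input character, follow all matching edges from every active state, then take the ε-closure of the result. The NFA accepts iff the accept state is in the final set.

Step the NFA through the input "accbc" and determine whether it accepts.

S₀ = ε-closure({0}) = {0,1,2,4,6}
'a' @ 1: {1,3,5,7}  (accept∈set)
'c' @ 2: {}  — state set empty
rest 'cbc' ignored (set empty)
end set {} — state 1 not in

Answer: REJECT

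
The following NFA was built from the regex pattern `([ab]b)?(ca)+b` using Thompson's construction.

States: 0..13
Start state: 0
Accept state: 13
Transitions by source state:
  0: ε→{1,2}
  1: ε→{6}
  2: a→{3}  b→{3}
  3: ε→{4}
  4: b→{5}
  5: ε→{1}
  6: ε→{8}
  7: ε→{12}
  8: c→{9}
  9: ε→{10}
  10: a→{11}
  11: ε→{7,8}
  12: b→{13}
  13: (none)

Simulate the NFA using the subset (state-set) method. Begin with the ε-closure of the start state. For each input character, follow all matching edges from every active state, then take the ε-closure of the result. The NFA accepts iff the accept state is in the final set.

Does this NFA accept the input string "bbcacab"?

initial (ε-close {0}): {0,1,2,6,8}
'b' @ 1: {3,4}
'b' @ 2: {1,5,6,8}
'c' @ 3: {9,10}
'a' @ 4: {7,8,11,12}
'c' @ 5: {9,10}
'a' @ 6: {7,8,11,12}
'b' @ 7: {13}  ✓accept
final: {13}; accept 13 in set

Answer: ACCEPT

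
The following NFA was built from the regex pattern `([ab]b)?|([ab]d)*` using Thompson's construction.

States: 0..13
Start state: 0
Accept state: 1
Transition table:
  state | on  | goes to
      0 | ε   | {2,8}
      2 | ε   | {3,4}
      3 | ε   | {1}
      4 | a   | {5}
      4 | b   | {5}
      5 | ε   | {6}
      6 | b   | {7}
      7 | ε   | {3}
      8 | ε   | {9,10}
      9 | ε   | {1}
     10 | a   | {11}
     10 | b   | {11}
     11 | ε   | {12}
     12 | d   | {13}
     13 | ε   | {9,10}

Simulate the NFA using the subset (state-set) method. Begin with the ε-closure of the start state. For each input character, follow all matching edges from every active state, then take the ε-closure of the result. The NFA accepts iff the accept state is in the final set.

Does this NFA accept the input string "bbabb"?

start: ε-closure({0}) = {0,1,2,3,4,8,9,10}
'b' @ 1: {5,6,11,12}
'b' @ 2: {1,3,7}  [accepting]
'a' @ 3: {}  — no active states
rest 'bb' ignored (set empty)
end set {} — state 1 not in

Answer: REJECT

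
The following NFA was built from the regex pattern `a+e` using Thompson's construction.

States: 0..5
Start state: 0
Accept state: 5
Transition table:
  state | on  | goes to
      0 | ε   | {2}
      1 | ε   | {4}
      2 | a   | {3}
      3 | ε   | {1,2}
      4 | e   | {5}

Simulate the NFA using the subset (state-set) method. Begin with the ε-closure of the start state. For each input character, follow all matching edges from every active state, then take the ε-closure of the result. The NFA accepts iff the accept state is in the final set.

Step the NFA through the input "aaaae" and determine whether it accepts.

start: ε-closure({0}) = {0,2}
'a' @ 1: {1,2,3,4}
'a' @ 2: {1,2,3,4}
'a' @ 3: {1,2,3,4}
'a' @ 4: {1,2,3,4}
'e' @ 5: {5}  [accepting]
after full input: {5}  (accept=5 in)

Answer: ACCEPT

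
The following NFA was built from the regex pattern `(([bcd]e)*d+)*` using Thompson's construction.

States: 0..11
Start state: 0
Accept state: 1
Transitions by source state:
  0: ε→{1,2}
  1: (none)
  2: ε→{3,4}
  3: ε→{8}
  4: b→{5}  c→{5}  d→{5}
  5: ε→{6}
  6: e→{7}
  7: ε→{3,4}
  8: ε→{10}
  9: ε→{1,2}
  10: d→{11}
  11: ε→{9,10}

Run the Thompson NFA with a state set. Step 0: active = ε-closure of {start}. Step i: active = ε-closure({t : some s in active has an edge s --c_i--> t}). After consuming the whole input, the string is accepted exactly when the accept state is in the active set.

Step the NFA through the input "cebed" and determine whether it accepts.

Answer: ACCEPT

Steps:
initial (ε-close {0}): {0,1,2,3,4,8,10}
'c' @ 1: {5,6}
'e' @ 2: {3,4,7,8,10}
'b' @ 3: {5,6}
'e' @ 4: {3,4,7,8,10}
'd' @ 5: {1,2,3,4,5,6,8,9,10,11}  (accept∈set)
after full input: {1,2,3,4,5,6,8,9,10,11}  (accept=1 in)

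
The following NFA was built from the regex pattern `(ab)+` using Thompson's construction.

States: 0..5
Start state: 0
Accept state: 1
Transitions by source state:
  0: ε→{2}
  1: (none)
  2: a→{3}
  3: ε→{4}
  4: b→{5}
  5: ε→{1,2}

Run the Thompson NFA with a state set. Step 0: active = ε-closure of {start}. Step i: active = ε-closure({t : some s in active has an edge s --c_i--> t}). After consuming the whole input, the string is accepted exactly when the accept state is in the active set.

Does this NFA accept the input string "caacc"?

S₀ = ε-closure({0}) = {0,2}
'c' @ 1: {}  — state set empty
rest 'aacc' ignored (set empty)
end set {} — state 1 not in

Answer: REJECT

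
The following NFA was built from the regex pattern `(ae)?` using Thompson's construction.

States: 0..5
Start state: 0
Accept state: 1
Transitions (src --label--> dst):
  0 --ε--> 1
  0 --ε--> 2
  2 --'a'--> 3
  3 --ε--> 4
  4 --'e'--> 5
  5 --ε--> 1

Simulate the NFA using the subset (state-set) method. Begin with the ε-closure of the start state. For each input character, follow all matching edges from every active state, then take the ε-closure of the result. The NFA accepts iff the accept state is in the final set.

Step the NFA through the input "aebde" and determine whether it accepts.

Answer: REJECT

Steps:
initial (ε-close {0}): {0,1,2}
'a' @ 1: {3,4}
'e' @ 2: {1,5}  (accept∈set)
'b' @ 3: {}  — no active states
rest 'de' ignored (set empty)
end set {} — state 1 not in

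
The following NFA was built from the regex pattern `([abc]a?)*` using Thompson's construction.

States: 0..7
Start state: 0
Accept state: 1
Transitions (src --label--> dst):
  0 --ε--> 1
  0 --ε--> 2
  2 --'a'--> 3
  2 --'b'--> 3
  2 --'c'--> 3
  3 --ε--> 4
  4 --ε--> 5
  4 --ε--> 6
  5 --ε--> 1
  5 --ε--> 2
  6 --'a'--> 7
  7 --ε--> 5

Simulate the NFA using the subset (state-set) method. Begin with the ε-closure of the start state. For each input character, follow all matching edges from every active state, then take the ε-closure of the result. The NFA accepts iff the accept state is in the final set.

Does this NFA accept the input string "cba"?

S₀ = ε-closure({0}) = {0,1,2}
'c' @ 1: {1,2,3,4,5,6}  [accepting]
'b' @ 2: {1,2,3,4,5,6}  [accepting]
'a' @ 3: {1,2,3,4,5,6,7}  [accepting]
end set {1,2,3,4,5,6,7} — state 1 in

Answer: ACCEPT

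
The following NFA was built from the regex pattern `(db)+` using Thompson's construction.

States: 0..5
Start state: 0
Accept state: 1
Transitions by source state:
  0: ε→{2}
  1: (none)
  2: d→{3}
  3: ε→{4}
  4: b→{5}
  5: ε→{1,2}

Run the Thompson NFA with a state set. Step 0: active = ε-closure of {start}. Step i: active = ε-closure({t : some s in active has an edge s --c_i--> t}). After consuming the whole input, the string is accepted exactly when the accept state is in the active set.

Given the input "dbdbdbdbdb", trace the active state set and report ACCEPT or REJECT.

start: ε-closure({0}) = {0,2}
'd' @ 1: {3,4}
'b' @ 2: {1,2,5}  (accept∈set)
'd' @ 3: {3,4}
'b' @ 4: {1,2,5}  (accept∈set)
'd' @ 5: {3,4}
'b' @ 6: {1,2,5}  (accept∈set)
'd' @ 7: {3,4}
'b' @ 8: {1,2,5}  (accept∈set)
'd' @ 9: {3,4}
'b' @ 10: {1,2,5}  (accept∈set)
end set {1,2,5} — state 1 in

Answer: ACCEPT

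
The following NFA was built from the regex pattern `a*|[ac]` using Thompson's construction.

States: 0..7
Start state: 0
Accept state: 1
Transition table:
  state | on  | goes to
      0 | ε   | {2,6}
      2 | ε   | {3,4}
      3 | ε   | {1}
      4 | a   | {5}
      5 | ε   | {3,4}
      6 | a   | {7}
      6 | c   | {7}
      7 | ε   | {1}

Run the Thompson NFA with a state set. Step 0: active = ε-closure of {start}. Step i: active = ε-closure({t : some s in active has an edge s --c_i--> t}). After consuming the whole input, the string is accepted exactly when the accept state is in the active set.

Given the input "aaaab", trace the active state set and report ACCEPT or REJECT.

start: ε-closure({0}) = {0,1,2,3,4,6}
'a' @ 1: {1,3,4,5,7}  [accepting]
'a' @ 2: {1,3,4,5}  [accepting]
'a' @ 3: {1,3,4,5}  [accepting]
'a' @ 4: {1,3,4,5}  [accepting]
'b' @ 5: {}  — dead — no transitions
final: {}; accept 1 not in set

Answer: REJECT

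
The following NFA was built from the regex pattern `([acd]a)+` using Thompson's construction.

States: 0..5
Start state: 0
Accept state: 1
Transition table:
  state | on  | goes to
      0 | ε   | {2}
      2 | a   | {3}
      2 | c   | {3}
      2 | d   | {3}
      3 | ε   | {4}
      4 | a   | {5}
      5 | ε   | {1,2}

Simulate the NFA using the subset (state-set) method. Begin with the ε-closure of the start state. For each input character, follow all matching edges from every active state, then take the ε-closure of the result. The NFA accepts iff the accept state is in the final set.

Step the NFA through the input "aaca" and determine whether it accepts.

Answer: ACCEPT

Derivation:
S₀ = ε-closure({0}) = {0,2}
'a' @ 1: {3,4}
'a' @ 2: {1,2,5}  (accept∈set)
'c' @ 3: {3,4}
'a' @ 4: {1,2,5}  (accept∈set)
after full input: {1,2,5}  (accept=1 in)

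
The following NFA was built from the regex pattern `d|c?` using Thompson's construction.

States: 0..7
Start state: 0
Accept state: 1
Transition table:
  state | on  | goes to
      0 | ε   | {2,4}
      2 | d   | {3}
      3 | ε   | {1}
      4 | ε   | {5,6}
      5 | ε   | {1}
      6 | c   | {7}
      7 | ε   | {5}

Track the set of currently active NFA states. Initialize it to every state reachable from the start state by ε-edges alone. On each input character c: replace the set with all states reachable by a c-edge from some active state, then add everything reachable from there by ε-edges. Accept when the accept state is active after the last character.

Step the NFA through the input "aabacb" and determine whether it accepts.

start: ε-closure({0}) = {0,1,2,4,5,6}
'a' @ 1: {}  — state set empty
rest 'abacb' ignored (set empty)
end set {} — state 1 not in

Answer: REJECT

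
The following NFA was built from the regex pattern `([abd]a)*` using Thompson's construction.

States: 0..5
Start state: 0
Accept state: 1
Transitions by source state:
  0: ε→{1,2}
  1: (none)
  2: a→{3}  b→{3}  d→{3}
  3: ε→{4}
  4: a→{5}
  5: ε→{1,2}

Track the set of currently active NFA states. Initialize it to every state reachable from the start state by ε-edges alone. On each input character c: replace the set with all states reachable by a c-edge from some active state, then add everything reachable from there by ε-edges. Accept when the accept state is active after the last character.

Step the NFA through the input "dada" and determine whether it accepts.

Answer: ACCEPT

Derivation:
initial (ε-close {0}): {0,1,2}
'd' @ 1: {3,4}
'a' @ 2: {1,2,5}  (accept∈set)
'd' @ 3: {3,4}
'a' @ 4: {1,2,5}  (accept∈set)
after full input: {1,2,5}  (accept=1 in)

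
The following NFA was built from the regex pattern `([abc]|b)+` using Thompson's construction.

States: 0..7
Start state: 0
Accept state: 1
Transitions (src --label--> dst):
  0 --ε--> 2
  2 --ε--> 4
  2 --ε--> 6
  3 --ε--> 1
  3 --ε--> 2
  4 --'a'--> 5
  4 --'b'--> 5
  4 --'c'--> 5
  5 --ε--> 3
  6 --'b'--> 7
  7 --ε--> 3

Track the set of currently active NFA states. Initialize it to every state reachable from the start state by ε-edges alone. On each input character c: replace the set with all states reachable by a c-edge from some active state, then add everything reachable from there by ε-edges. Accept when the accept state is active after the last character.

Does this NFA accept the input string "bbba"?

initial (ε-close {0}): {0,2,4,6}
'b' @ 1: {1,2,3,4,5,6,7}  ✓accept
'b' @ 2: {1,2,3,4,5,6,7}  ✓accept
'b' @ 3: {1,2,3,4,5,6,7}  ✓accept
'a' @ 4: {1,2,3,4,5,6}  ✓accept
final: {1,2,3,4,5,6}; accept 1 in set

Answer: ACCEPT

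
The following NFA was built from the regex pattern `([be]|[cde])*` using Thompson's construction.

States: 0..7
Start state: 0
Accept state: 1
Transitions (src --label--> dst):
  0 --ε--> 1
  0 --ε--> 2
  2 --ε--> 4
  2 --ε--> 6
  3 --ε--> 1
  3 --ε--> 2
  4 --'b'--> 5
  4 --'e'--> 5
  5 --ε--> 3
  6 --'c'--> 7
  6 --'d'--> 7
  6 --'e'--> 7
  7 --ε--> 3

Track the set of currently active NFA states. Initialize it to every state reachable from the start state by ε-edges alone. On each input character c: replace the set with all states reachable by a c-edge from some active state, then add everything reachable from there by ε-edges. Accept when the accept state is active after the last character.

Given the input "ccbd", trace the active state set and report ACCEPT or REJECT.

S₀ = ε-closure({0}) = {0,1,2,4,6}
'c' @ 1: {1,2,3,4,6,7}  [accepting]
'c' @ 2: {1,2,3,4,6,7}  [accepting]
'b' @ 3: {1,2,3,4,5,6}  [accepting]
'd' @ 4: {1,2,3,4,6,7}  [accepting]
after full input: {1,2,3,4,6,7}  (accept=1 in)

Answer: ACCEPT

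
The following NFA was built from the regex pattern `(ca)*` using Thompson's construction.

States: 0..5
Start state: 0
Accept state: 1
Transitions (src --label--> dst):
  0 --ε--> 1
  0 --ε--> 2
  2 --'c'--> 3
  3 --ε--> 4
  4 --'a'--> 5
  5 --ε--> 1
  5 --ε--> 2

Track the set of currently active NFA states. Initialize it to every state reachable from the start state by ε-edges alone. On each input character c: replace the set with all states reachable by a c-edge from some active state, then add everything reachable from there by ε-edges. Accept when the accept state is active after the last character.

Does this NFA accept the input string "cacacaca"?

Answer: ACCEPT

Derivation:
S₀ = ε-closure({0}) = {0,1,2}
'c' @ 1: {3,4}
'a' @ 2: {1,2,5}  ✓accept
'c' @ 3: {3,4}
'a' @ 4: {1,2,5}  ✓accept
'c' @ 5: {3,4}
'a' @ 6: {1,2,5}  ✓accept
'c' @ 7: {3,4}
'a' @ 8: {1,2,5}  ✓accept
end set {1,2,5} — state 1 in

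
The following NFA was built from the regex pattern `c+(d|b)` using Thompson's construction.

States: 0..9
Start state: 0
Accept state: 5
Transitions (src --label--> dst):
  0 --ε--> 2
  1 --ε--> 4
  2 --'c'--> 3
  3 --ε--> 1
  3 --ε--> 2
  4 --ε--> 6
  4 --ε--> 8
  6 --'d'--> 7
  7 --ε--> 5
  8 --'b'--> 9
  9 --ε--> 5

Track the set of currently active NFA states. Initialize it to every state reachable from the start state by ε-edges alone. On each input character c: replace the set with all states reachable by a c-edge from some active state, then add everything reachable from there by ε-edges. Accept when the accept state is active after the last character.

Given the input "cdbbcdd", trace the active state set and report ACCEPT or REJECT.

start: ε-closure({0}) = {0,2}
'c' @ 1: {1,2,3,4,6,8}
'd' @ 2: {5,7}  [accepting]
'b' @ 3: {}  — no active states
rest 'bcdd' ignored (set empty)
after full input: {}  (accept=5 not in)

Answer: REJECT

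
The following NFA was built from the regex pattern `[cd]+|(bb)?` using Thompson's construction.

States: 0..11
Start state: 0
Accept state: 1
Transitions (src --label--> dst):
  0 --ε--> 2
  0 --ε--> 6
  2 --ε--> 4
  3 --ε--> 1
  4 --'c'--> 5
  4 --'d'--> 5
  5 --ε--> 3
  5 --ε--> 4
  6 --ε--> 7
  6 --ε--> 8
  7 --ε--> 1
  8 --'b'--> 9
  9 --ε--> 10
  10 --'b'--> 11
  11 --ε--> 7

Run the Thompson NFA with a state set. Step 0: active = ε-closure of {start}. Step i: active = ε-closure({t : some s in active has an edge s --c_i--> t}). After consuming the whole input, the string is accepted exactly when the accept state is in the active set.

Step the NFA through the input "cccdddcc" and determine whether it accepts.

Answer: ACCEPT

Trace:
initial (ε-close {0}): {0,1,2,4,6,7,8}
'c' @ 1: {1,3,4,5}  ✓accept
'c' @ 2: {1,3,4,5}  ✓accept
'c' @ 3: {1,3,4,5}  ✓accept
'd' @ 4: {1,3,4,5}  ✓accept
'd' @ 5: {1,3,4,5}  ✓accept
'd' @ 6: {1,3,4,5}  ✓accept
'c' @ 7: {1,3,4,5}  ✓accept
'c' @ 8: {1,3,4,5}  ✓accept
end set {1,3,4,5} — state 1 in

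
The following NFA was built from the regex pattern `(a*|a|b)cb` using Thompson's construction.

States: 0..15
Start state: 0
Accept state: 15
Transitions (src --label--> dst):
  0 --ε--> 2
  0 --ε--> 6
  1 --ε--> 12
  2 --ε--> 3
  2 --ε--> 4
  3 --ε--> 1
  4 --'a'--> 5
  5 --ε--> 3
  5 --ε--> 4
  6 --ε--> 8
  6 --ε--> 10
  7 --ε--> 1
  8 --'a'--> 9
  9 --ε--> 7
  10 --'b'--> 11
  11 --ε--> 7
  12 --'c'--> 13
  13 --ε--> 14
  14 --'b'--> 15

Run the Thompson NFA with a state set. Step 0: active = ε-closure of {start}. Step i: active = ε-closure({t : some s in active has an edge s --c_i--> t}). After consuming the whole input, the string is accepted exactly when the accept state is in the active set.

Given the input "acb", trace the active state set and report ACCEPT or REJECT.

initial (ε-close {0}): {0,1,2,3,4,6,8,10,12}
'a' @ 1: {1,3,4,5,7,9,12}
'c' @ 2: {13,14}
'b' @ 3: {15}  (accept∈set)
end set {15} — state 15 in

Answer: ACCEPT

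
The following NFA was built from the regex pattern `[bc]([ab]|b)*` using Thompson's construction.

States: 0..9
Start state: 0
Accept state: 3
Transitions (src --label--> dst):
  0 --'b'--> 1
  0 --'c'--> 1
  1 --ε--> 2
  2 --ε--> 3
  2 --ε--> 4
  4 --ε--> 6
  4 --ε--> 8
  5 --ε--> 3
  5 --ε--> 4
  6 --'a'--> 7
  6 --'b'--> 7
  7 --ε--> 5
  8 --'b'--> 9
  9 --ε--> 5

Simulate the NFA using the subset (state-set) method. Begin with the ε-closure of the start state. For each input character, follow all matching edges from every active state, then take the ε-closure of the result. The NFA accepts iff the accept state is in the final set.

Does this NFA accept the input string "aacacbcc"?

Answer: REJECT

Trace:
S₀ = ε-closure({0}) = {0}
'a' @ 1: {}  — state set empty
rest 'acacbcc' ignored (set empty)
end set {} — state 3 not in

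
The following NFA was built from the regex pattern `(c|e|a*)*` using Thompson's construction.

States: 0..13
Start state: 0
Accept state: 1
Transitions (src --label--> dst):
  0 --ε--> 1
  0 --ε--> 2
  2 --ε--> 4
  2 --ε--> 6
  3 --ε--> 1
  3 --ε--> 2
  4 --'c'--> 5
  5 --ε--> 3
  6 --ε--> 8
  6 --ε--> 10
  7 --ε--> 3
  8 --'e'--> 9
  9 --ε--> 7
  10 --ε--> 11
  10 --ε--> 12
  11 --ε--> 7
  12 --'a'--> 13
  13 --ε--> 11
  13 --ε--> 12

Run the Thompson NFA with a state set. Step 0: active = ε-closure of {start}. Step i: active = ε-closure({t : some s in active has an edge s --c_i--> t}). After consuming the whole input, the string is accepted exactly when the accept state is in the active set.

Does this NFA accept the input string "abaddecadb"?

Answer: REJECT

Derivation:
S₀ = ε-closure({0}) = {0,1,2,3,4,6,7,8,10,11,12}
'a' @ 1: {1,2,3,4,6,7,8,10,11,12,13}  [accepting]
'b' @ 2: {}  — no active states
rest 'addecadb' ignored (set empty)
after full input: {}  (accept=1 not in)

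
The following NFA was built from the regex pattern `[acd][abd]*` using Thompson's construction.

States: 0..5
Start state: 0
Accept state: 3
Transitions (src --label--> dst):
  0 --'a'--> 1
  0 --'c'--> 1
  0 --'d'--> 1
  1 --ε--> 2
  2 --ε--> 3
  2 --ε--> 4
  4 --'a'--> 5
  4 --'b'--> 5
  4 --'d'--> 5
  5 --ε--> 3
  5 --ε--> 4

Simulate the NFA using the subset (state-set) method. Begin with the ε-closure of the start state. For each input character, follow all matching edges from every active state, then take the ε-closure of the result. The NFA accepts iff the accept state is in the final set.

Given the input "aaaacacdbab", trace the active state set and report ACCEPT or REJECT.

Answer: REJECT

Derivation:
S₀ = ε-closure({0}) = {0}
'a' @ 1: {1,2,3,4}  [accepting]
'a' @ 2: {3,4,5}  [accepting]
'a' @ 3: {3,4,5}  [accepting]
'a' @ 4: {3,4,5}  [accepting]
'c' @ 5: {}  — state set empty
rest 'acdbab' ignored (set empty)
final: {}; accept 3 not in set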